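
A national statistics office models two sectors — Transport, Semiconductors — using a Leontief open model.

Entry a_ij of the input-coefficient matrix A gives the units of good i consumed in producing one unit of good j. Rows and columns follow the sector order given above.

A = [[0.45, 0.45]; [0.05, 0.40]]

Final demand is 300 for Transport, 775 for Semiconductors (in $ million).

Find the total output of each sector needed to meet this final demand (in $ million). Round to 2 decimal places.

x_1 = 1719.51, x_2 = 1434.96

I − A =
  [   0.55    -0.45]
  [  -0.05     0.60]
det(I−A) = (0.55)(0.60) − (-0.45)(-0.05) = 0.3075
adj(I−A) = [[0.60, 0.45], [0.05, 0.55]]
(I − A)⁻¹ = adj(I−A) / det(I−A) ≈
  [   1.9512     1.4634]
  [   0.1626     1.7886]
x = (I − A)⁻¹ d = adj(I−A)·d / det(I−A), with det(I−A) = 0.3075:
  x_1 = (0.60·300 + 0.45·775) / 0.3075 = 528.75 / 0.3075 ≈ 1719.51
  x_2 = (0.05·300 + 0.55·775) / 0.3075 = 441.25 / 0.3075 ≈ 1434.96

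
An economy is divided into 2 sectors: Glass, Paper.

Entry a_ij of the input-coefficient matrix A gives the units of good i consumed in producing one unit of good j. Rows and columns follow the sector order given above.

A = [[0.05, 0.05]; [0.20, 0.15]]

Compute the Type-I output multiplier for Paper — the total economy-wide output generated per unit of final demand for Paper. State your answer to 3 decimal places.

I − A =
  [   0.95    -0.05]
  [  -0.20     0.85]
det(I−A) = (0.95)(0.85) − (-0.05)(-0.20) = 0.7975
adj(I−A) = [[0.85, 0.05], [0.20, 0.95]]
(I − A)⁻¹ = adj(I−A) / det(I−A) ≈
  [   1.0658     0.0627]
  [   0.2508     1.1912]
The output multiplier for sector j is the column-j sum of the Leontief inverse (I − A)⁻¹ = adj(I−A) / det(I−A).
Column 2 of adj(I−A): (0.05, 0.95); det(I−A) = 0.7975.
m_2 = (0.05 + 0.95) / 0.7975 = 1.00 / 0.7975 ≈ 1.254.

m_2 = 1.254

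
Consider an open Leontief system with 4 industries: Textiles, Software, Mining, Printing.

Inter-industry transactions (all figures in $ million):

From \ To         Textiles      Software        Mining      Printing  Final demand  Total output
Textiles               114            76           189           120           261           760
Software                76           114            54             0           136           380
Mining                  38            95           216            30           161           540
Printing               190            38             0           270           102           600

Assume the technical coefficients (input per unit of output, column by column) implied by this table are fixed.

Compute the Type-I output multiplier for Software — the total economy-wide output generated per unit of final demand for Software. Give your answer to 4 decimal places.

Technical coefficients a_ij = z_ij / X_j:
  a_TT = 114/760 = 0.15, a_ST = 76/760 = 0.10, a_MT = 38/760 = 0.05, a_PT = 190/760 = 0.25
  a_TS = 76/380 = 0.20, a_SS = 114/380 = 0.30, a_MS = 95/380 = 0.25, a_PS = 38/380 = 0.10
  a_TM = 189/540 = 0.35, a_SM = 54/540 = 0.10, a_MM = 216/540 = 0.40, a_PM = 0/540 = 0.00
  a_TP = 120/600 = 0.20, a_SP = 0/600 = 0.00, a_MP = 30/600 = 0.05, a_PP = 270/600 = 0.45
I − A =
  [   0.85    -0.20    -0.35    -0.20]
  [  -0.10     0.70    -0.10     0.00]
  [  -0.05    -0.25     0.60    -0.05]
  [  -0.25    -0.10     0.00     0.55]
Compute the cofactors C_ij = (−1)^(i+j)·(3×3 minor ij) of I−A; the adjugate is their transpose:
adj(I−A) = Cᵀ =
  [ 0.216750   0.127875   0.147750   0.092250]
  [ 0.037000   0.236500   0.061000   0.019000]
  [ 0.042250   0.117625   0.279250   0.040750]
  [ 0.105250   0.101125   0.078250   0.301750]
det(I−A) = Σ_j (I−A)_1j·C_1j = (0.85)(0.216750) + (-0.20)(0.037000) + (-0.35)(0.042250) + (-0.20)(0.105250) = 0.1410
(I − A)⁻¹ = adj(I−A) / det(I−A) ≈
  [   1.53723     0.90691     1.04787     0.65426]
  [   0.26241     1.67730     0.43262     0.13475]
  [   0.29965     0.83422     1.98050     0.28901]
  [   0.74645     0.71720     0.55496     2.14007]
The output multiplier for sector j is the column-j sum of the Leontief inverse (I − A)⁻¹ = adj(I−A) / det(I−A).
Column S of adj(I−A): (0.127875, 0.236500, 0.117625, 0.101125); det(I−A) = 0.1410.
m_S = (0.127875 + 0.236500 + 0.117625 + 0.101125) / 0.1410 = 0.583125 / 0.1410 ≈ 4.1356.

m_S = 4.1356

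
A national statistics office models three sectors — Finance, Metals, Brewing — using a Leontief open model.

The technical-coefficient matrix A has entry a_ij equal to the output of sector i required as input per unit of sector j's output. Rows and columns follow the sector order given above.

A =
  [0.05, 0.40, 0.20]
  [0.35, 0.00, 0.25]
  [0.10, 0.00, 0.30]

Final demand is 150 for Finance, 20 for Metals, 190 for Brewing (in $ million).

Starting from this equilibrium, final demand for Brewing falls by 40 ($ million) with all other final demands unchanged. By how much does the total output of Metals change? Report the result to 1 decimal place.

Δx_2 = -22.9

I − A =
  [   0.95    -0.40    -0.20]
  [  -0.35     1.00    -0.25]
  [  -0.10     0.00     0.70]
Cofactors of I−A, C_ij = (−1)^(i+j)·(minor ij) (rows/columns in the sector order above):
  C_11 = (1.00)(0.70) − (-0.25)(0.00) = 0.7000
  C_12 = −[(-0.35)(0.70) − (-0.25)(-0.10)] = 0.2700
  C_13 = (-0.35)(0.00) − (1.00)(-0.10) = 0.1000
  C_21 = −[(-0.40)(0.70) − (-0.20)(0.00)] = 0.2800
  C_22 = (0.95)(0.70) − (-0.20)(-0.10) = 0.6450
  C_23 = −[(0.95)(0.00) − (-0.40)(-0.10)] = 0.0400
  C_31 = (-0.40)(-0.25) − (-0.20)(1.00) = 0.3000
  C_32 = −[(0.95)(-0.25) − (-0.20)(-0.35)] = 0.3075
  C_33 = (0.95)(1.00) − (-0.40)(-0.35) = 0.8100
det(I−A) = Σ_j (I−A)_1j·C_1j = (0.95)(0.7000) + (-0.40)(0.2700) + (-0.20)(0.1000) = 0.5370
adj(I−A) = Cᵀ =
  [ 0.7000   0.2800   0.3000]
  [ 0.2700   0.6450   0.3075]
  [ 0.1000   0.0400   0.8100]
(I − A)⁻¹ = adj(I−A) / det(I−A) ≈
  [   1.3035     0.5214     0.5587]
  [   0.5028     1.2011     0.5726]
  [   0.1862     0.0745     1.5084]
Δx = (I − A)⁻¹ Δd with Δd having -40 in the Brewing component and 0 elsewhere.
So Δx_2 = L_23 · (-40), where L_23 = adj(I−A)_23 / det(I−A) = 0.3075 / 0.5370.
Δx_2 = 0.3075 × (-40) / 0.5370 = -12.30 / 0.5370 ≈ -22.9.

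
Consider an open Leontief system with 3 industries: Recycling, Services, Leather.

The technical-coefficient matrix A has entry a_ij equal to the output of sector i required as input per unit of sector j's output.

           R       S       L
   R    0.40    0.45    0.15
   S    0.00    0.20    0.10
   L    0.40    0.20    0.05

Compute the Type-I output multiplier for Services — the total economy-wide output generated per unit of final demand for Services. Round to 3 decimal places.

m_S = 3.353

I − A =
  [   0.60    -0.45    -0.15]
  [   0.00     0.80    -0.10]
  [  -0.40    -0.20     0.95]
Cofactors of I−A, C_ij = (−1)^(i+j)·(minor ij) (rows/columns in the sector order above):
  C_11 = (0.80)(0.95) − (-0.10)(-0.20) = 0.7400
  C_12 = −[(0.00)(0.95) − (-0.10)(-0.40)] = 0.0400
  C_13 = (0.00)(-0.20) − (0.80)(-0.40) = 0.3200
  C_21 = −[(-0.45)(0.95) − (-0.15)(-0.20)] = 0.4575
  C_22 = (0.60)(0.95) − (-0.15)(-0.40) = 0.5100
  C_23 = −[(0.60)(-0.20) − (-0.45)(-0.40)] = 0.3000
  C_31 = (-0.45)(-0.10) − (-0.15)(0.80) = 0.1650
  C_32 = −[(0.60)(-0.10) − (-0.15)(0.00)] = 0.0600
  C_33 = (0.60)(0.80) − (-0.45)(0.00) = 0.4800
det(I−A) = Σ_j (I−A)_1j·C_1j = (0.60)(0.7400) + (-0.45)(0.0400) + (-0.15)(0.3200) = 0.3780
adj(I−A) = Cᵀ =
  [ 0.7400   0.4575   0.1650]
  [ 0.0400   0.5100   0.0600]
  [ 0.3200   0.3000   0.4800]
(I − A)⁻¹ = adj(I−A) / det(I−A) ≈
  [   1.9577     1.2103     0.4365]
  [   0.1058     1.3492     0.1587]
  [   0.8466     0.7937     1.2698]
The output multiplier for sector j is the column-j sum of the Leontief inverse (I − A)⁻¹ = adj(I−A) / det(I−A).
Column S of adj(I−A): (0.4575, 0.5100, 0.3000); det(I−A) = 0.3780.
m_S = (0.4575 + 0.5100 + 0.3000) / 0.3780 = 1.2675 / 0.3780 ≈ 3.353.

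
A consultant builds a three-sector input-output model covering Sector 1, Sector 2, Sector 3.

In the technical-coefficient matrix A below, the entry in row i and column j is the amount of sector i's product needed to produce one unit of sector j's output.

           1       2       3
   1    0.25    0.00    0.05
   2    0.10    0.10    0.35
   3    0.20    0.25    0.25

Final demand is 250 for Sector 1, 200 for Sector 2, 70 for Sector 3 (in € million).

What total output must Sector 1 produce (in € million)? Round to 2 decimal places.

I − A =
  [   0.75     0.00    -0.05]
  [  -0.10     0.90    -0.35]
  [  -0.20    -0.25     0.75]
Cofactors of I−A, C_ij = (−1)^(i+j)·(minor ij) (rows/columns in the sector order above):
  C_11 = (0.90)(0.75) − (-0.35)(-0.25) = 0.5875
  C_12 = −[(-0.10)(0.75) − (-0.35)(-0.20)] = 0.1450
  C_13 = (-0.10)(-0.25) − (0.90)(-0.20) = 0.2050
  C_21 = −[(0.00)(0.75) − (-0.05)(-0.25)] = 0.0125
  C_22 = (0.75)(0.75) − (-0.05)(-0.20) = 0.5525
  C_23 = −[(0.75)(-0.25) − (0.00)(-0.20)] = 0.1875
  C_31 = (0.00)(-0.35) − (-0.05)(0.90) = 0.0450
  C_32 = −[(0.75)(-0.35) − (-0.05)(-0.10)] = 0.2675
  C_33 = (0.75)(0.90) − (0.00)(-0.10) = 0.6750
det(I−A) = Σ_j (I−A)_1j·C_1j = (0.75)(0.5875) + (0.00)(0.1450) + (-0.05)(0.2050) = 0.430375
adj(I−A) = Cᵀ =
  [ 0.5875   0.0125   0.0450]
  [ 0.1450   0.5525   0.2675]
  [ 0.2050   0.1875   0.6750]
(I − A)⁻¹ = adj(I−A) / det(I−A) ≈
  [   1.3651     0.0290     0.1046]
  [   0.3369     1.2838     0.6216]
  [   0.4763     0.4357     1.5684]
x = (I − A)⁻¹ d = adj(I−A)·d / det(I−A), with det(I−A) = 0.430375:
  x_1 = (0.5875·250 + 0.0125·200 + 0.0450·70) / 0.430375 = 152.525 / 0.430375 ≈ 354.40
  x_2 = (0.1450·250 + 0.5525·200 + 0.2675·70) / 0.430375 = 165.475 / 0.430375 ≈ 384.49
  x_3 = (0.2050·250 + 0.1875·200 + 0.6750·70) / 0.430375 = 136.00 / 0.430375 ≈ 316.00

x_1 = 354.40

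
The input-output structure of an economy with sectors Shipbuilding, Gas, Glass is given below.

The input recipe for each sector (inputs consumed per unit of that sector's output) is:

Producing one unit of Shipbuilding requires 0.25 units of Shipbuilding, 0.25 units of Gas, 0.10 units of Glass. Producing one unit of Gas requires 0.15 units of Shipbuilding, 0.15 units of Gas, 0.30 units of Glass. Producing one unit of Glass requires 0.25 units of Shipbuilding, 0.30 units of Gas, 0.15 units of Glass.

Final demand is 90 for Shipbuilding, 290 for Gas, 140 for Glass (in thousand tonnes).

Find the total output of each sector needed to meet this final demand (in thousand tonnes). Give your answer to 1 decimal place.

x_1 = 381.2, x_2 = 602.3, x_3 = 422.1

I − A =
  [   0.75    -0.15    -0.25]
  [  -0.25     0.85    -0.30]
  [  -0.10    -0.30     0.85]
Cofactors of I−A, C_ij = (−1)^(i+j)·(minor ij) (rows/columns in the sector order above):
  C_11 = (0.85)(0.85) − (-0.30)(-0.30) = 0.6325
  C_12 = −[(-0.25)(0.85) − (-0.30)(-0.10)] = 0.2425
  C_13 = (-0.25)(-0.30) − (0.85)(-0.10) = 0.1600
  C_21 = −[(-0.15)(0.85) − (-0.25)(-0.30)] = 0.2025
  C_22 = (0.75)(0.85) − (-0.25)(-0.10) = 0.6125
  C_23 = −[(0.75)(-0.30) − (-0.15)(-0.10)] = 0.2400
  C_31 = (-0.15)(-0.30) − (-0.25)(0.85) = 0.2575
  C_32 = −[(0.75)(-0.30) − (-0.25)(-0.25)] = 0.2875
  C_33 = (0.75)(0.85) − (-0.15)(-0.25) = 0.6000
det(I−A) = Σ_j (I−A)_1j·C_1j = (0.75)(0.6325) + (-0.15)(0.2425) + (-0.25)(0.1600) = 0.3980
adj(I−A) = Cᵀ =
  [ 0.6325   0.2025   0.2575]
  [ 0.2425   0.6125   0.2875]
  [ 0.1600   0.2400   0.6000]
(I − A)⁻¹ = adj(I−A) / det(I−A) ≈
  [   1.5892     0.5088     0.6470]
  [   0.6093     1.5389     0.7224]
  [   0.4020     0.6030     1.5075]
x = (I − A)⁻¹ d = adj(I−A)·d / det(I−A), with det(I−A) = 0.3980:
  x_1 = (0.6325·90 + 0.2025·290 + 0.2575·140) / 0.3980 = 151.70 / 0.3980 ≈ 381.2
  x_2 = (0.2425·90 + 0.6125·290 + 0.2875·140) / 0.3980 = 239.70 / 0.3980 ≈ 602.3
  x_3 = (0.1600·90 + 0.2400·290 + 0.6000·140) / 0.3980 = 168.00 / 0.3980 ≈ 422.1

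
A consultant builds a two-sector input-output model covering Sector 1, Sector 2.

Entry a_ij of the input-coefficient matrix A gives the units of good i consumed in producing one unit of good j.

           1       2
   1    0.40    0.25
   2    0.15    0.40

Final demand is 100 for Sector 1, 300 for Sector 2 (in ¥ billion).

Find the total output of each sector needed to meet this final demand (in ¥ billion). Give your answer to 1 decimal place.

I − A =
  [   0.60    -0.25]
  [  -0.15     0.60]
det(I−A) = (0.60)(0.60) − (-0.25)(-0.15) = 0.3225
adj(I−A) = [[0.60, 0.25], [0.15, 0.60]]
(I − A)⁻¹ = adj(I−A) / det(I−A) ≈
  [   1.8605     0.7752]
  [   0.4651     1.8605]
x = (I − A)⁻¹ d = adj(I−A)·d / det(I−A), with det(I−A) = 0.3225:
  x_1 = (0.60·100 + 0.25·300) / 0.3225 = 135.00 / 0.3225 ≈ 418.6
  x_2 = (0.15·100 + 0.60·300) / 0.3225 = 195.00 / 0.3225 ≈ 604.7

x_1 = 418.6, x_2 = 604.7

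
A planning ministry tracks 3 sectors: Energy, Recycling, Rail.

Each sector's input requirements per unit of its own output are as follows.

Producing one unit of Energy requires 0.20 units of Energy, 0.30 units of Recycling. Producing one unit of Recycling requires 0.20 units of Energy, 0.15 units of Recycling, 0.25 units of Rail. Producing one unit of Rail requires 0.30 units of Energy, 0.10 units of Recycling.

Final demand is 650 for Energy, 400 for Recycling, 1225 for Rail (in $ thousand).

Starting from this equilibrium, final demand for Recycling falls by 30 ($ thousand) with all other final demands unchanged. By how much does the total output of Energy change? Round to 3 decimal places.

Δx_1 = -14.286

I − A =
  [   0.80    -0.20    -0.30]
  [  -0.30     0.85    -0.10]
  [   0.00    -0.25     1.00]
Cofactors of I−A, C_ij = (−1)^(i+j)·(minor ij) (rows/columns in the sector order above):
  C_11 = (0.85)(1.00) − (-0.10)(-0.25) = 0.8250
  C_12 = −[(-0.30)(1.00) − (-0.10)(0.00)] = 0.3000
  C_13 = (-0.30)(-0.25) − (0.85)(0.00) = 0.0750
  C_21 = −[(-0.20)(1.00) − (-0.30)(-0.25)] = 0.2750
  C_22 = (0.80)(1.00) − (-0.30)(0.00) = 0.8000
  C_23 = −[(0.80)(-0.25) − (-0.20)(0.00)] = 0.2000
  C_31 = (-0.20)(-0.10) − (-0.30)(0.85) = 0.2750
  C_32 = −[(0.80)(-0.10) − (-0.30)(-0.30)] = 0.1700
  C_33 = (0.80)(0.85) − (-0.20)(-0.30) = 0.6200
det(I−A) = Σ_j (I−A)_1j·C_1j = (0.80)(0.8250) + (-0.20)(0.3000) + (-0.30)(0.0750) = 0.5775
adj(I−A) = Cᵀ =
  [ 0.8250   0.2750   0.2750]
  [ 0.3000   0.8000   0.1700]
  [ 0.0750   0.2000   0.6200]
(I − A)⁻¹ = adj(I−A) / det(I−A) ≈
  [   1.4286     0.4762     0.4762]
  [   0.5195     1.3853     0.2944]
  [   0.1299     0.3463     1.0736]
Δx = (I − A)⁻¹ Δd with Δd having -30 in the Recycling component and 0 elsewhere.
So Δx_1 = L_12 · (-30), where L_12 = adj(I−A)_12 / det(I−A) = 0.2750 / 0.5775.
Δx_1 = 0.2750 × (-30) / 0.5775 = -8.25 / 0.5775 ≈ -14.286.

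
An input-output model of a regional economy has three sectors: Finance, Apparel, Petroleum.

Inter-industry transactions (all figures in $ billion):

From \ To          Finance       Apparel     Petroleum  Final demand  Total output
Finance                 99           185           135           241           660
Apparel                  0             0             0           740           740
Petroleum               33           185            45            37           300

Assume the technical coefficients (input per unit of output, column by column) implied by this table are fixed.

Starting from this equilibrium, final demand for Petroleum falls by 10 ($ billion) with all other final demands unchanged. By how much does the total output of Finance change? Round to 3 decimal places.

Technical coefficients a_ij = z_ij / X_j:
  a_FF = 99/660 = 0.15, a_AF = 0/660 = 0.00, a_PF = 33/660 = 0.05
  a_FA = 185/740 = 0.25, a_AA = 0/740 = 0.00, a_PA = 185/740 = 0.25
  a_FP = 135/300 = 0.45, a_AP = 0/300 = 0.00, a_PP = 45/300 = 0.15
I − A =
  [   0.85    -0.25    -0.45]
  [   0.00     1.00     0.00]
  [  -0.05    -0.25     0.85]
Cofactors of I−A, C_ij = (−1)^(i+j)·(minor ij) (rows/columns in the sector order above):
  C_11 = (1.00)(0.85) − (0.00)(-0.25) = 0.8500
  C_12 = −[(0.00)(0.85) − (0.00)(-0.05)] = 0.0000
  C_13 = (0.00)(-0.25) − (1.00)(-0.05) = 0.0500
  C_21 = −[(-0.25)(0.85) − (-0.45)(-0.25)] = 0.3250
  C_22 = (0.85)(0.85) − (-0.45)(-0.05) = 0.7000
  C_23 = −[(0.85)(-0.25) − (-0.25)(-0.05)] = 0.2250
  C_31 = (-0.25)(0.00) − (-0.45)(1.00) = 0.4500
  C_32 = −[(0.85)(0.00) − (-0.45)(0.00)] = 0.0000
  C_33 = (0.85)(1.00) − (-0.25)(0.00) = 0.8500
det(I−A) = Σ_j (I−A)_1j·C_1j = (0.85)(0.8500) + (-0.25)(0.0000) + (-0.45)(0.0500) = 0.7000
adj(I−A) = Cᵀ =
  [ 0.8500   0.3250   0.4500]
  [ 0.0000   0.7000   0.0000]
  [ 0.0500   0.2250   0.8500]
(I − A)⁻¹ = adj(I−A) / det(I−A) ≈
  [   1.2143     0.4643     0.6429]
  [   0.0000     1.0000     0.0000]
  [   0.0714     0.3214     1.2143]
Δx = (I − A)⁻¹ Δd with Δd having -10 in the Petroleum component and 0 elsewhere.
So Δx_F = L_FP · (-10), where L_FP = adj(I−A)_FP / det(I−A) = 0.4500 / 0.7000.
Δx_F = 0.4500 × (-10) / 0.7000 = -4.50 / 0.7000 ≈ -6.429.

Δx_F = -6.429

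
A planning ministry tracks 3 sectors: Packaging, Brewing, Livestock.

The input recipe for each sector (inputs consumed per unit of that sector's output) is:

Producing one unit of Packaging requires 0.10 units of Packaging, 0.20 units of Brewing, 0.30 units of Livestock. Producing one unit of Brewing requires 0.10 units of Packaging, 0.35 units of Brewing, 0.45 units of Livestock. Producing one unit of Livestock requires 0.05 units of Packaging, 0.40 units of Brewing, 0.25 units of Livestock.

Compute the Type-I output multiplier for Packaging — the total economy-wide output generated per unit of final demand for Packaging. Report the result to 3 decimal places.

m_1 = 3.662

I − A =
  [   0.90    -0.10    -0.05]
  [  -0.20     0.65    -0.40]
  [  -0.30    -0.45     0.75]
Cofactors of I−A, C_ij = (−1)^(i+j)·(minor ij) (rows/columns in the sector order above):
  C_11 = (0.65)(0.75) − (-0.40)(-0.45) = 0.3075
  C_12 = −[(-0.20)(0.75) − (-0.40)(-0.30)] = 0.2700
  C_13 = (-0.20)(-0.45) − (0.65)(-0.30) = 0.2850
  C_21 = −[(-0.10)(0.75) − (-0.05)(-0.45)] = 0.0975
  C_22 = (0.90)(0.75) − (-0.05)(-0.30) = 0.6600
  C_23 = −[(0.90)(-0.45) − (-0.10)(-0.30)] = 0.4350
  C_31 = (-0.10)(-0.40) − (-0.05)(0.65) = 0.0725
  C_32 = −[(0.90)(-0.40) − (-0.05)(-0.20)] = 0.3700
  C_33 = (0.90)(0.65) − (-0.10)(-0.20) = 0.5650
det(I−A) = Σ_j (I−A)_1j·C_1j = (0.90)(0.3075) + (-0.10)(0.2700) + (-0.05)(0.2850) = 0.2355
adj(I−A) = Cᵀ =
  [ 0.3075   0.0975   0.0725]
  [ 0.2700   0.6600   0.3700]
  [ 0.2850   0.4350   0.5650]
(I − A)⁻¹ = adj(I−A) / det(I−A) ≈
  [   1.3057     0.4140     0.3079]
  [   1.1465     2.8025     1.5711]
  [   1.2102     1.8471     2.3992]
The output multiplier for sector j is the column-j sum of the Leontief inverse (I − A)⁻¹ = adj(I−A) / det(I−A).
Column 1 of adj(I−A): (0.3075, 0.2700, 0.2850); det(I−A) = 0.2355.
m_1 = (0.3075 + 0.2700 + 0.2850) / 0.2355 = 0.8625 / 0.2355 ≈ 3.662.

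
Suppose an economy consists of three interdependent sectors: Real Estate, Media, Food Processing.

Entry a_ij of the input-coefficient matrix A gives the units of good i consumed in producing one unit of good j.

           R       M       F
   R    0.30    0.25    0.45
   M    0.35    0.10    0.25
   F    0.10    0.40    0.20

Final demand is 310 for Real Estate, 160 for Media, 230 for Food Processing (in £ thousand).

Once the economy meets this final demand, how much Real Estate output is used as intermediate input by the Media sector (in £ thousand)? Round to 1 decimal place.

I − A =
  [   0.70    -0.25    -0.45]
  [  -0.35     0.90    -0.25]
  [  -0.10    -0.40     0.80]
Cofactors of I−A, C_ij = (−1)^(i+j)·(minor ij) (rows/columns in the sector order above):
  C_11 = (0.90)(0.80) − (-0.25)(-0.40) = 0.6200
  C_12 = −[(-0.35)(0.80) − (-0.25)(-0.10)] = 0.3050
  C_13 = (-0.35)(-0.40) − (0.90)(-0.10) = 0.2300
  C_21 = −[(-0.25)(0.80) − (-0.45)(-0.40)] = 0.3800
  C_22 = (0.70)(0.80) − (-0.45)(-0.10) = 0.5150
  C_23 = −[(0.70)(-0.40) − (-0.25)(-0.10)] = 0.3050
  C_31 = (-0.25)(-0.25) − (-0.45)(0.90) = 0.4675
  C_32 = −[(0.70)(-0.25) − (-0.45)(-0.35)] = 0.3325
  C_33 = (0.70)(0.90) − (-0.25)(-0.35) = 0.5425
det(I−A) = Σ_j (I−A)_1j·C_1j = (0.70)(0.6200) + (-0.25)(0.3050) + (-0.45)(0.2300) = 0.25425
adj(I−A) = Cᵀ =
  [ 0.6200   0.3800   0.4675]
  [ 0.3050   0.5150   0.3325]
  [ 0.2300   0.3050   0.5425]
(I − A)⁻¹ = adj(I−A) / det(I−A) ≈
  [   2.4385     1.4946     1.8387]
  [   1.1996     2.0256     1.3078]
  [   0.9046     1.1996     2.1337]
First solve x = (I − A)⁻¹ d = adj(I−A)·d / det(I−A); in particular x_M = (0.3050·310 + 0.5150·160 + 0.3325·230) / 0.25425 = 253.425 / 0.25425 ≈ 996.755.
Intermediate flow from R to M: z_RM = a_RM · x_M = 0.25 × 253.425 / 0.25425 = 63.35625 / 0.25425 ≈ 249.2.

z_RM = 249.2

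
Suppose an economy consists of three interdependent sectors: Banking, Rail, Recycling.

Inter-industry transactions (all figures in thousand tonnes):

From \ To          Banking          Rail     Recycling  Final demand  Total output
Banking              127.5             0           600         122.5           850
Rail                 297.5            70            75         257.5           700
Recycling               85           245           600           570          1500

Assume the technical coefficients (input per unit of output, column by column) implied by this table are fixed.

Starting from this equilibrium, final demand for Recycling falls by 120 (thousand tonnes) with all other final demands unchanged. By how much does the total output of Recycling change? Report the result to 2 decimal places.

Technical coefficients a_ij = z_ij / X_j:
  a_11 = 127.5/850 = 0.15, a_21 = 297.5/850 = 0.35, a_31 = 85/850 = 0.10
  a_12 = 0/700 = 0.00, a_22 = 70/700 = 0.10, a_32 = 245/700 = 0.35
  a_13 = 600/1500 = 0.40, a_23 = 75/1500 = 0.05, a_33 = 600/1500 = 0.40
I − A =
  [   0.85     0.00    -0.40]
  [  -0.35     0.90    -0.05]
  [  -0.10    -0.35     0.60]
Cofactors of I−A, C_ij = (−1)^(i+j)·(minor ij) (rows/columns in the sector order above):
  C_11 = (0.90)(0.60) − (-0.05)(-0.35) = 0.5225
  C_12 = −[(-0.35)(0.60) − (-0.05)(-0.10)] = 0.2150
  C_13 = (-0.35)(-0.35) − (0.90)(-0.10) = 0.2125
  C_21 = −[(0.00)(0.60) − (-0.40)(-0.35)] = 0.1400
  C_22 = (0.85)(0.60) − (-0.40)(-0.10) = 0.4700
  C_23 = −[(0.85)(-0.35) − (0.00)(-0.10)] = 0.2975
  C_31 = (0.00)(-0.05) − (-0.40)(0.90) = 0.3600
  C_32 = −[(0.85)(-0.05) − (-0.40)(-0.35)] = 0.1825
  C_33 = (0.85)(0.90) − (0.00)(-0.35) = 0.7650
det(I−A) = Σ_j (I−A)_1j·C_1j = (0.85)(0.5225) + (0.00)(0.2150) + (-0.40)(0.2125) = 0.359125
adj(I−A) = Cᵀ =
  [ 0.5225   0.1400   0.3600]
  [ 0.2150   0.4700   0.1825]
  [ 0.2125   0.2975   0.7650]
(I − A)⁻¹ = adj(I−A) / det(I−A) ≈
  [   1.4549     0.3898     1.0024]
  [   0.5987     1.3087     0.5082]
  [   0.5917     0.8284     2.1302]
Δx = (I − A)⁻¹ Δd with Δd having -120 in the Recycling component and 0 elsewhere.
So Δx_3 = L_33 · (-120), where L_33 = adj(I−A)_33 / det(I−A) = 0.7650 / 0.359125.
Δx_3 = 0.7650 × (-120) / 0.359125 = -91.80 / 0.359125 ≈ -255.62.

Δx_3 = -255.62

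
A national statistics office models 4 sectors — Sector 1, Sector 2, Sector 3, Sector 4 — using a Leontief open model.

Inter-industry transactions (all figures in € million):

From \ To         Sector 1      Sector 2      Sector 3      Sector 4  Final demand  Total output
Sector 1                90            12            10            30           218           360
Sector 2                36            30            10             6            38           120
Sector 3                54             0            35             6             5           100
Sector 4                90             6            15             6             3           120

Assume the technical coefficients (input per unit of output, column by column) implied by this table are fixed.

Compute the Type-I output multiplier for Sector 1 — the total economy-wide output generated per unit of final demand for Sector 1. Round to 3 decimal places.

Technical coefficients a_ij = z_ij / X_j:
  a_11 = 90/360 = 0.25, a_21 = 36/360 = 0.10, a_31 = 54/360 = 0.15, a_41 = 90/360 = 0.25
  a_12 = 12/120 = 0.10, a_22 = 30/120 = 0.25, a_32 = 0/120 = 0.00, a_42 = 6/120 = 0.05
  a_13 = 10/100 = 0.10, a_23 = 10/100 = 0.10, a_33 = 35/100 = 0.35, a_43 = 15/100 = 0.15
  a_14 = 30/120 = 0.25, a_24 = 6/120 = 0.05, a_34 = 6/120 = 0.05, a_44 = 6/120 = 0.05
I − A =
  [   0.75    -0.10    -0.10    -0.25]
  [  -0.10     0.75    -0.10    -0.05]
  [  -0.15     0.00     0.65    -0.05]
  [  -0.25    -0.05    -0.15     0.95]
Compute the cofactors C_ij = (−1)^(i+j)·(3×3 minor ij) of I−A; the adjugate is their transpose:
adj(I−A) = Cᵀ =
  [ 0.455625   0.069375   0.110625   0.129375]
  [ 0.085750   0.395750   0.085125   0.047875]
  [ 0.116125   0.019250   0.473625   0.056500]
  [ 0.142750   0.042125   0.108375   0.346375]
det(I−A) = Σ_j (I−A)_1j·C_1j = (0.75)(0.455625) + (-0.10)(0.085750) + (-0.10)(0.116125) + (-0.25)(0.142750) = 0.28584375
(I − A)⁻¹ = adj(I−A) / det(I−A) ≈
  [   1.5940     0.2427     0.3870     0.4526]
  [   0.3000     1.3845     0.2978     0.1675]
  [   0.4063     0.0673     1.6569     0.1977]
  [   0.4994     0.1474     0.3791     1.2118]
The output multiplier for sector j is the column-j sum of the Leontief inverse (I − A)⁻¹ = adj(I−A) / det(I−A).
Column 1 of adj(I−A): (0.455625, 0.085750, 0.116125, 0.142750); det(I−A) = 0.28584375.
m_1 = (0.455625 + 0.085750 + 0.116125 + 0.142750) / 0.28584375 = 0.80025 / 0.28584375 ≈ 2.800.

m_1 = 2.800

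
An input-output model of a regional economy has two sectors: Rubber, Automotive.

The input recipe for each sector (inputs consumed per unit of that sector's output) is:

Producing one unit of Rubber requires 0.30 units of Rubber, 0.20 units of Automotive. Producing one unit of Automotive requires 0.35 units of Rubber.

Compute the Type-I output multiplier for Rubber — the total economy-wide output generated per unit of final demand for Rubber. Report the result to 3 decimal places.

I − A =
  [   0.70    -0.35]
  [  -0.20     1.00]
det(I−A) = (0.70)(1.00) − (-0.35)(-0.20) = 0.6300
adj(I−A) = [[1.00, 0.35], [0.20, 0.70]]
(I − A)⁻¹ = adj(I−A) / det(I−A) ≈
  [   1.5873     0.5556]
  [   0.3175     1.1111]
The output multiplier for sector j is the column-j sum of the Leontief inverse (I − A)⁻¹ = adj(I−A) / det(I−A).
Column R of adj(I−A): (1.00, 0.20); det(I−A) = 0.6300.
m_R = (1.00 + 0.20) / 0.6300 = 1.20 / 0.6300 ≈ 1.905.

m_R = 1.905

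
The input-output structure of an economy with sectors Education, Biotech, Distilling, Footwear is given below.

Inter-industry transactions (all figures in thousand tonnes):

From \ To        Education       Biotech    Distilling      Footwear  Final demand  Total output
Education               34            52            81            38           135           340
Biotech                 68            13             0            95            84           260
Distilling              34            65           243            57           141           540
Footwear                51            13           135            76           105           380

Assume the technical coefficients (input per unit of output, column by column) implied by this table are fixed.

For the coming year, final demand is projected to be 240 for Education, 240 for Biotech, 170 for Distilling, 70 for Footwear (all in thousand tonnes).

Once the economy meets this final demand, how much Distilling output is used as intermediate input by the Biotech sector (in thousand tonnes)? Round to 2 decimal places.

Technical coefficients a_ij = z_ij / X_j:
  a_11 = 34/340 = 0.10, a_21 = 68/340 = 0.20, a_31 = 34/340 = 0.10, a_41 = 51/340 = 0.15
  a_12 = 52/260 = 0.20, a_22 = 13/260 = 0.05, a_32 = 65/260 = 0.25, a_42 = 13/260 = 0.05
  a_13 = 81/540 = 0.15, a_23 = 0/540 = 0.00, a_33 = 243/540 = 0.45, a_43 = 135/540 = 0.25
  a_14 = 38/380 = 0.10, a_24 = 95/380 = 0.25, a_34 = 57/380 = 0.15, a_44 = 76/380 = 0.20
I − A =
  [   0.90    -0.20    -0.15    -0.10]
  [  -0.20     0.95     0.00    -0.25]
  [  -0.10    -0.25     0.55    -0.15]
  [  -0.15    -0.05    -0.25     0.80]
Compute the cofactors C_ij = (−1)^(i+j)·(3×3 minor ij) of I−A; the adjugate is their transpose:
adj(I−A) = Cᵀ =
  [ 0.359875   0.120625   0.148375   0.110500]
  [ 0.107375   0.336125   0.090875   0.135500]
  [ 0.147000   0.204000   0.618000   0.198000]
  [ 0.120125   0.107375   0.226625   0.426500]
det(I−A) = Σ_j (I−A)_1j·C_1j = (0.90)(0.359875) + (-0.20)(0.107375) + (-0.15)(0.147000) + (-0.10)(0.120125) = 0.26835
(I − A)⁻¹ = adj(I−A) / det(I−A) ≈
  [   1.3411     0.4495     0.5529     0.4118]
  [   0.4001     1.2526     0.3386     0.5049]
  [   0.5478     0.7602     2.3030     0.7378]
  [   0.4476     0.4001     0.8445     1.5893]
First solve x = (I − A)⁻¹ d = adj(I−A)·d / det(I−A); in particular x_2 = (0.107375·240 + 0.336125·240 + 0.090875·170 + 0.135500·70) / 0.26835 = 131.37375 / 0.26835 ≈ 489.5612.
Intermediate flow from 3 to 2: z_32 = a_32 · x_2 = 0.25 × 131.37375 / 0.26835 = 32.8434375 / 0.26835 ≈ 122.39.

z_32 = 122.39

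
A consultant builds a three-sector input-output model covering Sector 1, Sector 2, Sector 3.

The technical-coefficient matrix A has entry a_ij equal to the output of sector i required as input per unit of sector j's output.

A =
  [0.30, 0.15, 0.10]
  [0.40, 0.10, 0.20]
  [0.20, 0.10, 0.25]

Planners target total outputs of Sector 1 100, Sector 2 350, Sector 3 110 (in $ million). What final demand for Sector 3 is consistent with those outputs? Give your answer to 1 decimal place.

d_3 = 27.5

I − A =
  [   0.70    -0.15    -0.10]
  [  -0.40     0.90    -0.20]
  [  -0.20    -0.10     0.75]
d = (I − A) x:
  d_1 = (+0.70)·100 + (-0.15)·350 + (-0.10)·110 = 6.5
  d_2 = (-0.40)·100 + (+0.90)·350 + (-0.20)·110 = 253.0
  d_3 = (-0.20)·100 + (-0.10)·350 + (+0.75)·110 = 27.5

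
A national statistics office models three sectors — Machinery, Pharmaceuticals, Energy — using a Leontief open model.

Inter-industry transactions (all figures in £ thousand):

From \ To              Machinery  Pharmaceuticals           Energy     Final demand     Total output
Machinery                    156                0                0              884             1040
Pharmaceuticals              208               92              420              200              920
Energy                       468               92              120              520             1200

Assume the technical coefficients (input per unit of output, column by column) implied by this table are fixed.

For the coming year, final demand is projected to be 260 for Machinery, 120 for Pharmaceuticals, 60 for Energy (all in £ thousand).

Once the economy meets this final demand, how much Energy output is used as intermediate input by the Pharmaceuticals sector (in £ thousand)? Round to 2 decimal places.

Technical coefficients a_ij = z_ij / X_j:
  a_MM = 156/1040 = 0.15, a_PM = 208/1040 = 0.20, a_EM = 468/1040 = 0.45
  a_MP = 0/920 = 0.00, a_PP = 92/920 = 0.10, a_EP = 92/920 = 0.10
  a_ME = 0/1200 = 0.00, a_PE = 420/1200 = 0.35, a_EE = 120/1200 = 0.10
I − A =
  [   0.85     0.00     0.00]
  [  -0.20     0.90    -0.35]
  [  -0.45    -0.10     0.90]
Cofactors of I−A, C_ij = (−1)^(i+j)·(minor ij) (rows/columns in the sector order above):
  C_11 = (0.90)(0.90) − (-0.35)(-0.10) = 0.7750
  C_12 = −[(-0.20)(0.90) − (-0.35)(-0.45)] = 0.3375
  C_13 = (-0.20)(-0.10) − (0.90)(-0.45) = 0.4250
  C_21 = −[(0.00)(0.90) − (0.00)(-0.10)] = 0.0000
  C_22 = (0.85)(0.90) − (0.00)(-0.45) = 0.7650
  C_23 = −[(0.85)(-0.10) − (0.00)(-0.45)] = 0.0850
  C_31 = (0.00)(-0.35) − (0.00)(0.90) = 0.0000
  C_32 = −[(0.85)(-0.35) − (0.00)(-0.20)] = 0.2975
  C_33 = (0.85)(0.90) − (0.00)(-0.20) = 0.7650
det(I−A) = Σ_j (I−A)_1j·C_1j = (0.85)(0.7750) + (0.00)(0.3375) + (0.00)(0.4250) = 0.65875
adj(I−A) = Cᵀ =
  [ 0.7750   0.0000   0.0000]
  [ 0.3375   0.7650   0.2975]
  [ 0.4250   0.0850   0.7650]
(I − A)⁻¹ = adj(I−A) / det(I−A) ≈
  [   1.1765     0.0000     0.0000]
  [   0.5123     1.1613     0.4516]
  [   0.6452     0.1290     1.1613]
First solve x = (I − A)⁻¹ d = adj(I−A)·d / det(I−A); in particular x_P = (0.3375·260 + 0.7650·120 + 0.2975·60) / 0.65875 = 197.40 / 0.65875 ≈ 299.6584.
Intermediate flow from E to P: z_EP = a_EP · x_P = 0.10 × 197.40 / 0.65875 = 19.74 / 0.65875 ≈ 29.97.

z_EP = 29.97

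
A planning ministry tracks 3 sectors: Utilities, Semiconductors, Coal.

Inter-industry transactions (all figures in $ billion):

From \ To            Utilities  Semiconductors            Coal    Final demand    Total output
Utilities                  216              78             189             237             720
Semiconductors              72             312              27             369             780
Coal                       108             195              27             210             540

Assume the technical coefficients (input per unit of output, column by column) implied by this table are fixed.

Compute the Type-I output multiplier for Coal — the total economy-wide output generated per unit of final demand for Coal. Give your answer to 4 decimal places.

m_C = 2.0456

Technical coefficients a_ij = z_ij / X_j:
  a_UU = 216/720 = 0.30, a_SU = 72/720 = 0.10, a_CU = 108/720 = 0.15
  a_US = 78/780 = 0.10, a_SS = 312/780 = 0.40, a_CS = 195/780 = 0.25
  a_UC = 189/540 = 0.35, a_SC = 27/540 = 0.05, a_CC = 27/540 = 0.05
I − A =
  [   0.70    -0.10    -0.35]
  [  -0.10     0.60    -0.05]
  [  -0.15    -0.25     0.95]
Cofactors of I−A, C_ij = (−1)^(i+j)·(minor ij) (rows/columns in the sector order above):
  C_11 = (0.60)(0.95) − (-0.05)(-0.25) = 0.5575
  C_12 = −[(-0.10)(0.95) − (-0.05)(-0.15)] = 0.1025
  C_13 = (-0.10)(-0.25) − (0.60)(-0.15) = 0.1150
  C_21 = −[(-0.10)(0.95) − (-0.35)(-0.25)] = 0.1825
  C_22 = (0.70)(0.95) − (-0.35)(-0.15) = 0.6125
  C_23 = −[(0.70)(-0.25) − (-0.10)(-0.15)] = 0.1900
  C_31 = (-0.10)(-0.05) − (-0.35)(0.60) = 0.2150
  C_32 = −[(0.70)(-0.05) − (-0.35)(-0.10)] = 0.0700
  C_33 = (0.70)(0.60) − (-0.10)(-0.10) = 0.4100
det(I−A) = Σ_j (I−A)_1j·C_1j = (0.70)(0.5575) + (-0.10)(0.1025) + (-0.35)(0.1150) = 0.33975
adj(I−A) = Cᵀ =
  [ 0.5575   0.1825   0.2150]
  [ 0.1025   0.6125   0.0700]
  [ 0.1150   0.1900   0.4100]
(I − A)⁻¹ = adj(I−A) / det(I−A) ≈
  [   1.64091     0.53716     0.63282]
  [   0.30169     1.80280     0.20603]
  [   0.33848     0.55923     1.20677]
The output multiplier for sector j is the column-j sum of the Leontief inverse (I − A)⁻¹ = adj(I−A) / det(I−A).
Column C of adj(I−A): (0.2150, 0.0700, 0.4100); det(I−A) = 0.33975.
m_C = (0.2150 + 0.0700 + 0.4100) / 0.33975 = 0.695 / 0.33975 ≈ 2.0456.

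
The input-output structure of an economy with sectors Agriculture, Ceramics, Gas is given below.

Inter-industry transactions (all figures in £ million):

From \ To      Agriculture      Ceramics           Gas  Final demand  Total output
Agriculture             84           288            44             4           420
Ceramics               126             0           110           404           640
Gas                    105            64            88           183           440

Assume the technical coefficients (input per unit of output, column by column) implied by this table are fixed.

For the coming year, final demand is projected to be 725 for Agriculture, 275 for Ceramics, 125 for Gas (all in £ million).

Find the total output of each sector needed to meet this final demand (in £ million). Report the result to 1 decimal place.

Technical coefficients a_ij = z_ij / X_j:
  a_11 = 84/420 = 0.20, a_21 = 126/420 = 0.30, a_31 = 105/420 = 0.25
  a_12 = 288/640 = 0.45, a_22 = 0/640 = 0.00, a_32 = 64/640 = 0.10
  a_13 = 44/440 = 0.10, a_23 = 110/440 = 0.25, a_33 = 88/440 = 0.20
I − A =
  [   0.80    -0.45    -0.10]
  [  -0.30     1.00    -0.25]
  [  -0.25    -0.10     0.80]
Cofactors of I−A, C_ij = (−1)^(i+j)·(minor ij) (rows/columns in the sector order above):
  C_11 = (1.00)(0.80) − (-0.25)(-0.10) = 0.7750
  C_12 = −[(-0.30)(0.80) − (-0.25)(-0.25)] = 0.3025
  C_13 = (-0.30)(-0.10) − (1.00)(-0.25) = 0.2800
  C_21 = −[(-0.45)(0.80) − (-0.10)(-0.10)] = 0.3700
  C_22 = (0.80)(0.80) − (-0.10)(-0.25) = 0.6150
  C_23 = −[(0.80)(-0.10) − (-0.45)(-0.25)] = 0.1925
  C_31 = (-0.45)(-0.25) − (-0.10)(1.00) = 0.2125
  C_32 = −[(0.80)(-0.25) − (-0.10)(-0.30)] = 0.2300
  C_33 = (0.80)(1.00) − (-0.45)(-0.30) = 0.6650
det(I−A) = Σ_j (I−A)_1j·C_1j = (0.80)(0.7750) + (-0.45)(0.3025) + (-0.10)(0.2800) = 0.455875
adj(I−A) = Cᵀ =
  [ 0.7750   0.3700   0.2125]
  [ 0.3025   0.6150   0.2300]
  [ 0.2800   0.1925   0.6650]
(I − A)⁻¹ = adj(I−A) / det(I−A) ≈
  [   1.7000     0.8116     0.4661]
  [   0.6636     1.3491     0.5045]
  [   0.6142     0.4223     1.4587]
x = (I − A)⁻¹ d = adj(I−A)·d / det(I−A), with det(I−A) = 0.455875:
  x_1 = (0.7750·725 + 0.3700·275 + 0.2125·125) / 0.455875 = 690.1875 / 0.455875 ≈ 1514.0
  x_2 = (0.3025·725 + 0.6150·275 + 0.2300·125) / 0.455875 = 417.1875 / 0.455875 ≈ 915.1
  x_3 = (0.2800·725 + 0.1925·275 + 0.6650·125) / 0.455875 = 339.0625 / 0.455875 ≈ 743.8

x_1 = 1514.0, x_2 = 915.1, x_3 = 743.8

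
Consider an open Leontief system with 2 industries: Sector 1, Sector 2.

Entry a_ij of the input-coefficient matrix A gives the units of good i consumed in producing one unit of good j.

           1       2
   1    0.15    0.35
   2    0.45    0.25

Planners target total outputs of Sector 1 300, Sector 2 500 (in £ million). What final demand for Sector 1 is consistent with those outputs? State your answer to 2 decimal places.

I − A =
  [   0.85    -0.35]
  [  -0.45     0.75]
d = (I − A) x:
  d_1 = (+0.85)·300 + (-0.35)·500 = 80.00
  d_2 = (-0.45)·300 + (+0.75)·500 = 240.00

d_1 = 80.00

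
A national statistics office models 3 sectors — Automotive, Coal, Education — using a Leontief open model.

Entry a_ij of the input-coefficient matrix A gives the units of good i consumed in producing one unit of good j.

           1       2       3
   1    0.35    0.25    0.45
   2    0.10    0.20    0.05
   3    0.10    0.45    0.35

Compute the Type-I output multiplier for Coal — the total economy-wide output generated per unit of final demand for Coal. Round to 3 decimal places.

m_2 = 4.246

I − A =
  [   0.65    -0.25    -0.45]
  [  -0.10     0.80    -0.05]
  [  -0.10    -0.45     0.65]
Cofactors of I−A, C_ij = (−1)^(i+j)·(minor ij) (rows/columns in the sector order above):
  C_11 = (0.80)(0.65) − (-0.05)(-0.45) = 0.4975
  C_12 = −[(-0.10)(0.65) − (-0.05)(-0.10)] = 0.0700
  C_13 = (-0.10)(-0.45) − (0.80)(-0.10) = 0.1250
  C_21 = −[(-0.25)(0.65) − (-0.45)(-0.45)] = 0.3650
  C_22 = (0.65)(0.65) − (-0.45)(-0.10) = 0.3775
  C_23 = −[(0.65)(-0.45) − (-0.25)(-0.10)] = 0.3175
  C_31 = (-0.25)(-0.05) − (-0.45)(0.80) = 0.3725
  C_32 = −[(0.65)(-0.05) − (-0.45)(-0.10)] = 0.0775
  C_33 = (0.65)(0.80) − (-0.25)(-0.10) = 0.4950
det(I−A) = Σ_j (I−A)_1j·C_1j = (0.65)(0.4975) + (-0.25)(0.0700) + (-0.45)(0.1250) = 0.249625
adj(I−A) = Cᵀ =
  [ 0.4975   0.3650   0.3725]
  [ 0.0700   0.3775   0.0775]
  [ 0.1250   0.3175   0.4950]
(I − A)⁻¹ = adj(I−A) / det(I−A) ≈
  [   1.9930     1.4622     1.4922]
  [   0.2804     1.5123     0.3105]
  [   0.5008     1.2719     1.9830]
The output multiplier for sector j is the column-j sum of the Leontief inverse (I − A)⁻¹ = adj(I−A) / det(I−A).
Column 2 of adj(I−A): (0.3650, 0.3775, 0.3175); det(I−A) = 0.249625.
m_2 = (0.3650 + 0.3775 + 0.3175) / 0.249625 = 1.06 / 0.249625 ≈ 4.246.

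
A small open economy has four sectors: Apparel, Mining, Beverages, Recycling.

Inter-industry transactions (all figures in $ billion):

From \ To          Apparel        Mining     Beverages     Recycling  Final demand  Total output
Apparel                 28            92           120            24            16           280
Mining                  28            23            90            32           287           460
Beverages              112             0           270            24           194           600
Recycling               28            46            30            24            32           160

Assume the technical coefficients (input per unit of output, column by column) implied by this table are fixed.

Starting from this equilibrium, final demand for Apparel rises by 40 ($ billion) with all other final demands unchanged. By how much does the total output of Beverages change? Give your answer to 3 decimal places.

Δx_3 = 47.256

Technical coefficients a_ij = z_ij / X_j:
  a_11 = 28/280 = 0.10, a_21 = 28/280 = 0.10, a_31 = 112/280 = 0.40, a_41 = 28/280 = 0.10
  a_12 = 92/460 = 0.20, a_22 = 23/460 = 0.05, a_32 = 0/460 = 0.00, a_42 = 46/460 = 0.10
  a_13 = 120/600 = 0.20, a_23 = 90/600 = 0.15, a_33 = 270/600 = 0.45, a_43 = 30/600 = 0.05
  a_14 = 24/160 = 0.15, a_24 = 32/160 = 0.20, a_34 = 24/160 = 0.15, a_44 = 24/160 = 0.15
I − A =
  [   0.90    -0.20    -0.20    -0.15]
  [  -0.10     0.95    -0.15    -0.20]
  [  -0.40     0.00     0.55    -0.15]
  [  -0.10    -0.10    -0.05     0.85]
Compute the cofactors C_ij = (−1)^(i+j)·(3×3 minor ij) of I−A; the adjugate is their transpose:
adj(I−A) = Cᵀ =
  [ 0.423750   0.103250   0.194375   0.133375]
  [ 0.114250   0.331750   0.143250   0.123500]
  [ 0.330750   0.090500   0.672000   0.198250]
  [ 0.082750   0.056500   0.079250   0.371250]
det(I−A) = Σ_j (I−A)_1j·C_1j = (0.90)(0.423750) + (-0.20)(0.114250) + (-0.20)(0.330750) + (-0.15)(0.082750) = 0.2799625
(I − A)⁻¹ = adj(I−A) / det(I−A) ≈
  [   1.5136     0.3688     0.6943     0.4764]
  [   0.4081     1.1850     0.5117     0.4411]
  [   1.1814     0.3233     2.4003     0.7081]
  [   0.2956     0.2018     0.2831     1.3261]
Δx = (I − A)⁻¹ Δd with Δd having +40 in the Apparel component and 0 elsewhere.
So Δx_3 = L_31 · (+40), where L_31 = adj(I−A)_31 / det(I−A) = 0.330750 / 0.2799625.
Δx_3 = 0.330750 × (+40) / 0.2799625 = 13.23 / 0.2799625 ≈ 47.256.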